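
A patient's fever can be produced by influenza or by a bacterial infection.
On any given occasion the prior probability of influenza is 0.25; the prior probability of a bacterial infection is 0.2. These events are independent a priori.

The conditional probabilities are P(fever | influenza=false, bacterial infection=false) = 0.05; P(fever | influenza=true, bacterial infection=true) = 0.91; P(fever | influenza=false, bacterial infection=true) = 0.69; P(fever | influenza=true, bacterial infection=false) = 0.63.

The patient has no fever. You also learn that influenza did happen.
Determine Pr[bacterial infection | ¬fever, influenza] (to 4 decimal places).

By total probability over both values of bacterial infection:
  P(¬fever | influenza) = 0.37*0.8 + 0.09*0.2
        = 0.296000 + 0.018000 = 0.314000
The terms with bacterial infection present sum to 0.018000, so
  P(bacterial infection | ¬fever, influenza) = 0.018000 / 0.314000 ≈ 0.0573

Pr[bacterial infection | ¬fever, influenza] ≈ 0.0573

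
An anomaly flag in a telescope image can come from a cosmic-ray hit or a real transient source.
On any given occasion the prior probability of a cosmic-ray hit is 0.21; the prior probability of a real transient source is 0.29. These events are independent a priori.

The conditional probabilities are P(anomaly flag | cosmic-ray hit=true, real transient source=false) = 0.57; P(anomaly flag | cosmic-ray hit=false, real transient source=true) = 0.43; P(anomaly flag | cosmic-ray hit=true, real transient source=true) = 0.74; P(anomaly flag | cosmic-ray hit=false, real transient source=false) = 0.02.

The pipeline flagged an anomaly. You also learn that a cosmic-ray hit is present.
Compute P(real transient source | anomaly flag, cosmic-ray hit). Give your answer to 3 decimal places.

P(real transient source | anomaly flag, cosmic-ray hit) ≈ 0.347

Enumerate both values of real transient source and weight by the priors:
  P(anomaly flag | cosmic-ray hit) = 0.57×0.71 + 0.74×0.29
        = 0.404700 + 0.214600 = 0.619300
Keeping only the real transient source-present terms gives 0.214600, so
  P(real transient source | anomaly flag, cosmic-ray hit) = 0.214600 / 0.619300 ≈ 0.347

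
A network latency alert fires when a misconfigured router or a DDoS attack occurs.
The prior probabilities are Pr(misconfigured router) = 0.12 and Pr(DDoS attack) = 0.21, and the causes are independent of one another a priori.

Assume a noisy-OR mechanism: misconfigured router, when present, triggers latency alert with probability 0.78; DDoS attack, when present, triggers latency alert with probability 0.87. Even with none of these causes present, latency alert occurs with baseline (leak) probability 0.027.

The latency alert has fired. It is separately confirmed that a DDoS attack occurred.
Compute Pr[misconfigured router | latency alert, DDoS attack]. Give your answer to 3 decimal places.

Pr[misconfigured router | latency alert, DDoS attack] ≈ 0.132

Under noisy-OR, P(latency alert | causes) = 1 − (1−0.027)·∏(1−qᵢ) over the active causes.
Sum P(latency alert|·) weighted by the priors over both values of misconfigured router:
  P(latency alert | DDoS attack) = 0.87351·0.88 + 0.972172·0.12
        = 0.768689 + 0.116661 = 0.885350
The terms with misconfigured router present sum to 0.116661, so
  P(misconfigured router | latency alert, DDoS attack) = 0.116661 / 0.885350 ≈ 0.132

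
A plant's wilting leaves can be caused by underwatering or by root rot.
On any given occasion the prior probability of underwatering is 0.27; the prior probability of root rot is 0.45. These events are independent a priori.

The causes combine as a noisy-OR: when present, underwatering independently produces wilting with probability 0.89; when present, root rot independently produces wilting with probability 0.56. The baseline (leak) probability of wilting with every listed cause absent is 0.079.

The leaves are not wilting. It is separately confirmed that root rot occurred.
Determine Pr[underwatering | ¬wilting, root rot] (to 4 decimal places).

Pr[underwatering | ¬wilting, root rot] ≈ 0.0391

Under noisy-OR, P(wilting | causes) = 1 − (1−0.079)·∏(1−qᵢ) over the active causes.
P(¬wilting | root rot) = 0.40524·0.73 + 0.044576·0.27 = 0.295825 + 0.012036 = 0.307861
Restricting to configurations with underwatering present: 0.044576·0.27 = 0.012036.
P(underwatering | ¬wilting, root rot) = 0.012036 / 0.307861 ≈ 0.0391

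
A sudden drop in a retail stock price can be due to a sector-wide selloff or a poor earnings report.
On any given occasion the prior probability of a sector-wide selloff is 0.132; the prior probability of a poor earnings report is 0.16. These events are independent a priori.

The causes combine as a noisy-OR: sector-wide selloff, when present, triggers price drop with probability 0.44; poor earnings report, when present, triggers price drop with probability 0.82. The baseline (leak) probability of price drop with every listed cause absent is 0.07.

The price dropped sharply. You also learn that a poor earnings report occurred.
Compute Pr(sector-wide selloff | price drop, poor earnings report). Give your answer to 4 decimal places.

Under noisy-OR, P(price drop | causes) = 1 − (1−0.07)·∏(1−qᵢ) over the active causes.
For the numerator, keep only sector-wide selloff=true terms: 0.906256×0.132 = 0.119626
The normalizing constant is 0.8326×0.868 + 0.906256×0.132 = 0.842323
Posterior = 0.119626 / 0.842323 ≈ 0.1420

Pr(sector-wide selloff | price drop, poor earnings report) ≈ 0.1420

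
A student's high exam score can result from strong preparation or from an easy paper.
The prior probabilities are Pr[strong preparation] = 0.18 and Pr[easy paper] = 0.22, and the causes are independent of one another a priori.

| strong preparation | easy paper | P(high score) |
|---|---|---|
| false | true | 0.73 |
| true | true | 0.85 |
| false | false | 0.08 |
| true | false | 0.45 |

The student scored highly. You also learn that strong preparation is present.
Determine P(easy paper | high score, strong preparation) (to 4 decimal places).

P(easy paper | high score, strong preparation) ≈ 0.3476

For the numerator, keep only easy paper=true terms: 0.85*0.22 = 0.187000
Denominator P(high score | strong preparation): 0.45*0.78 + 0.85*0.22 = 0.538000
P(easy paper | high score, strong preparation) = 0.187000/0.538000 ≈ 0.3476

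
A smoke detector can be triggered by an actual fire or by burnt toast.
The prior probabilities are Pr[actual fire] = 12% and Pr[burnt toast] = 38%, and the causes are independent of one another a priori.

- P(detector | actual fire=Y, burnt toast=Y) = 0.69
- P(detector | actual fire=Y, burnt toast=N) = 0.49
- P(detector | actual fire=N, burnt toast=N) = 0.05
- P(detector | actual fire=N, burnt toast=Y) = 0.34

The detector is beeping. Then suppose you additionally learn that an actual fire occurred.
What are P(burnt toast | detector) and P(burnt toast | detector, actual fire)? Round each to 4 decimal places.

Numerator (weight on configurations with burnt toast): 0.113696 + 0.031464 = 0.145160
Denominator P(detector): 0.05*0.88*0.62 + 0.34*0.88*0.38 + 0.49*0.12*0.62 + 0.69*0.12*0.38 = 0.208896
Posterior = 0.145160 / 0.208896 ≈ 0.6949

Now also conditioning on actual fire=true:
For the numerator, keep only burnt toast=true terms: 0.69*0.38 = 0.262200
The normalizing constant is 0.49*0.62 + 0.69*0.38 = 0.566000
P(burnt toast | detector, actual fire) = 0.262200/0.566000 ≈ 0.4633
— actual fire explains away the evidence for burnt toast.

P(burnt toast | detector) ≈ 0.6949; P(burnt toast | detector, actual fire) ≈ 0.4633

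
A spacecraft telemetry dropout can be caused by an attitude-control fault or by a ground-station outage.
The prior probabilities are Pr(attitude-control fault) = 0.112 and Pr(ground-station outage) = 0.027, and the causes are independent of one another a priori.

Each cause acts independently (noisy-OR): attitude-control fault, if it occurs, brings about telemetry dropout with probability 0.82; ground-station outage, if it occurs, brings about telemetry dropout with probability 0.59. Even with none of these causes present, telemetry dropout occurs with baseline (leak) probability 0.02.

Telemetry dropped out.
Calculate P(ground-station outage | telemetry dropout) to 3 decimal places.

Under noisy-OR, P(telemetry dropout | causes) = 1 − (1−0.02)·∏(1−qᵢ) over the active causes.
Weight on ground-station outage=true, given the evidence: 0.014342 + 0.002805 = 0.017147
The normalizing constant is 0.02·0.888·0.973 + 0.5982·0.888·0.027 + 0.8236·0.112·0.973 + 0.927676·0.112·0.027 = 0.124180
Posterior = 0.017147 / 0.124180 ≈ 0.138

P(ground-station outage | telemetry dropout) ≈ 0.138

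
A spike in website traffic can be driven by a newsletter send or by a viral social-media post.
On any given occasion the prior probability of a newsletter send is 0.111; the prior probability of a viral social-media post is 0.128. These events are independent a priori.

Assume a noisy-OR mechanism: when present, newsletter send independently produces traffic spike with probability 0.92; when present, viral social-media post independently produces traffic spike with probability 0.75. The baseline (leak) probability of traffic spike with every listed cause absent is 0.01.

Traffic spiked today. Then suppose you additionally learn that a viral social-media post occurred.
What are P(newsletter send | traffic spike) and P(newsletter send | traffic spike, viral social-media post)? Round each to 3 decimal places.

P(newsletter send | traffic spike) ≈ 0.525; P(newsletter send | traffic spike, viral social-media post) ≈ 0.140

Under noisy-OR, P(traffic spike | causes) = 1 − (1−0.01)·∏(1−qᵢ) over the active causes.
Numerator (weight on configurations with newsletter send): 0.089126 + 0.013927 = 0.103053
The normalizing constant is 0.01×0.889×0.872 + 0.7525×0.889×0.128 + 0.9208×0.111×0.872 + 0.9802×0.111×0.128 = 0.196433
Posterior = 0.103053 / 0.196433 ≈ 0.525

With the extra evidence:
For the numerator, keep only newsletter send=true terms: 0.9802×0.111 = 0.108802
Normalizer over all consistent configurations: 0.7525×0.889 + 0.9802×0.111 = 0.777774
P(newsletter send | traffic spike, viral social-media post) = 0.108802/0.777774 ≈ 0.140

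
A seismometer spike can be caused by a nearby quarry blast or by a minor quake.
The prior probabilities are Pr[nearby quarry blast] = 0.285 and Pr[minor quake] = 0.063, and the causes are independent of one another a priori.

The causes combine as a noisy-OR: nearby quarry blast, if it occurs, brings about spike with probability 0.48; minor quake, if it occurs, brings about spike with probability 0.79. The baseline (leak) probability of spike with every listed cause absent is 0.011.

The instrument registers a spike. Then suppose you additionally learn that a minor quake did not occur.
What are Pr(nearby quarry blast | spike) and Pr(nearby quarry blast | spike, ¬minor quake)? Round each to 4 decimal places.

Pr(nearby quarry blast | spike) ≈ 0.7719; Pr(nearby quarry blast | spike, ¬minor quake) ≈ 0.9462

Under noisy-OR, P(spike | causes) = 1 − (1−0.011)·∏(1−qᵢ) over the active causes.
Sum P(spike|·) weighted by the priors over the 4 (nearby quarry blast, minor quake) configurations:
  P(spike) = 0.011·0.715·0.937 + 0.79231·0.715·0.063 + 0.48572·0.285·0.937 + 0.892001·0.285·0.063
        = 0.007370 + 0.035690 + 0.129709 + 0.016016 = 0.188785
The terms with nearby quarry blast present sum to 0.145725, so
  P(nearby quarry blast | spike) = 0.145725 / 0.188785 ≈ 0.7719

With the extra evidence:
P(spike | ¬minor quake) = 0.011*0.715 + 0.48572*0.285 = 0.007865 + 0.138430 = 0.146295
Of this, 0.138430 comes from 0.48572*0.285 (the nearby quarry blast=true cases).
P(nearby quarry blast | spike, ¬minor quake) = 0.138430 / 0.146295 ≈ 0.9462
Ruling out minor quake raises the posterior on nearby quarry blast — the flip side of explaining away.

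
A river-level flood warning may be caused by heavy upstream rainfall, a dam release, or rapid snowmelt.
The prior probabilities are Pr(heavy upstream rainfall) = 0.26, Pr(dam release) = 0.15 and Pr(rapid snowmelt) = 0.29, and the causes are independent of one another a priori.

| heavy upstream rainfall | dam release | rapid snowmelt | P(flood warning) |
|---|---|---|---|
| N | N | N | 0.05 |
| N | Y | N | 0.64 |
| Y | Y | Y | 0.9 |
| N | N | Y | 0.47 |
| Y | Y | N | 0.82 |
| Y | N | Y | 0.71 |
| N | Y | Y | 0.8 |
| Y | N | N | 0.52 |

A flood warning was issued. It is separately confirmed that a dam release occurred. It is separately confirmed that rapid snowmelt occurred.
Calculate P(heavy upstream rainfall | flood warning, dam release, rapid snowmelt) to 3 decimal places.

By total probability over both values of heavy upstream rainfall:
  P(flood warning | dam release, rapid snowmelt) = 0.8*0.74 + 0.9*0.26
        = 0.592000 + 0.234000 = 0.826000
Keeping only the heavy upstream rainfall-present terms gives 0.234000, so
  P(heavy upstream rainfall | flood warning, dam release, rapid snowmelt) = 0.234000 / 0.826000 ≈ 0.283

P(heavy upstream rainfall | flood warning, dam release, rapid snowmelt) ≈ 0.283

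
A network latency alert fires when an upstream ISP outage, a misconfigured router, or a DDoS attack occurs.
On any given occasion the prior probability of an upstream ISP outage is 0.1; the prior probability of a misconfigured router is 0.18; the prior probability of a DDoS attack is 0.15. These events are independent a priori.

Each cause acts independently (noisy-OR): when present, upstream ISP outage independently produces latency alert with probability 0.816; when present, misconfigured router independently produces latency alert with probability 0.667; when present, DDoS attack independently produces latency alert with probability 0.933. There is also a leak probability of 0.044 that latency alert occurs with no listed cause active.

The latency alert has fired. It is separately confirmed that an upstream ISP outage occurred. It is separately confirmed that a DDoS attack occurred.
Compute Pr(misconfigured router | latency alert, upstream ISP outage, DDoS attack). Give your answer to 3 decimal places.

Pr(misconfigured router | latency alert, upstream ISP outage, DDoS attack) ≈ 0.181

Under noisy-OR, P(latency alert | causes) = 1 − (1−0.044)·∏(1−qᵢ) over the active causes.
For the numerator, keep only misconfigured router=true terms: 0.996075·0.18 = 0.179293
Normalizer over all consistent configurations: 0.988214·0.82 + 0.996075·0.18 = 0.989628
Posterior = 0.179293 / 0.989628 ≈ 0.181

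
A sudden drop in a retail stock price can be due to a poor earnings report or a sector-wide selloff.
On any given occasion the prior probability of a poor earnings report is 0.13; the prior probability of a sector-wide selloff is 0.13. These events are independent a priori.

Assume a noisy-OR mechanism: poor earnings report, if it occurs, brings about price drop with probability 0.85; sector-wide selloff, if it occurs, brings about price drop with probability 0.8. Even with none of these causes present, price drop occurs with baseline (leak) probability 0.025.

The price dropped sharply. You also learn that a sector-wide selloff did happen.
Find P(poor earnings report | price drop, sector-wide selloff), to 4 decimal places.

Under noisy-OR, P(price drop | causes) = 1 − (1−0.025)·∏(1−qᵢ) over the active causes.
Weight on poor earnings report=true, given the evidence: 0.97075×0.13 = 0.126198
Normalizer over all consistent configurations: 0.805×0.87 + 0.97075×0.13 = 0.826548
Posterior = 0.126198 / 0.826548 ≈ 0.1527

P(poor earnings report | price drop, sector-wide selloff) ≈ 0.1527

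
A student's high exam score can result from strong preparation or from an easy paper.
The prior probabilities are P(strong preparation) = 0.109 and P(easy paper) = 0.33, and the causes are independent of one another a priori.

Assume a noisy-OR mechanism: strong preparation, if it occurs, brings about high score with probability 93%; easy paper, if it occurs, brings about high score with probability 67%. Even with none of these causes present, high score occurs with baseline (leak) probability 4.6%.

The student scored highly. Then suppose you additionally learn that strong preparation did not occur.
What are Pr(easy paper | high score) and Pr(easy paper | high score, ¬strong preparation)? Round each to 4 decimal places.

Pr(easy paper | high score) ≈ 0.7122; Pr(easy paper | high score, ¬strong preparation) ≈ 0.8800

Under noisy-OR, P(high score | causes) = 1 − (1−0.046)·∏(1−qᵢ) over the active causes.
Numerator (weight on configurations with easy paper): 0.201463 + 0.035177 = 0.236640
Normalizer over all consistent configurations: 0.046·0.891·0.67 + 0.68518·0.891·0.33 + 0.93322·0.109·0.67 + 0.977963·0.109·0.33 = 0.332254
P(easy paper | high score) = 0.236640/0.332254 ≈ 0.7122

Now condition on the additional information:
For the numerator, keep only easy paper=true terms: 0.68518*0.33 = 0.226109
The normalizing constant is 0.046*0.67 + 0.68518*0.33 = 0.256929
P(easy paper | high score, ¬strong preparation) = 0.226109/0.256929 ≈ 0.8800
Ruling out strong preparation raises the posterior on easy paper — the flip side of explaining away.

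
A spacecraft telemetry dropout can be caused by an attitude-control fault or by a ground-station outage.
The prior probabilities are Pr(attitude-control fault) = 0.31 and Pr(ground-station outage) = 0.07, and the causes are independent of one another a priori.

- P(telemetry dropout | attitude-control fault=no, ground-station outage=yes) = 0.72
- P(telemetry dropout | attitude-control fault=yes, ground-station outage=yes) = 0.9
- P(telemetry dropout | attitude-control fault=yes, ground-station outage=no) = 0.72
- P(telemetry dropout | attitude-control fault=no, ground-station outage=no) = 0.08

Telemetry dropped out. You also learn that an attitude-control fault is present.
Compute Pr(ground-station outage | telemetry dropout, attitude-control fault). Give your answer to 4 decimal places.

Pr(ground-station outage | telemetry dropout, attitude-control fault) ≈ 0.0860

Numerator (weight on configurations with ground-station outage): 0.9*0.07 = 0.063000
Denominator P(telemetry dropout | attitude-control fault): 0.72*0.93 + 0.9*0.07 = 0.732600
P(ground-station outage | telemetry dropout, attitude-control fault) = 0.063000/0.732600 ≈ 0.0860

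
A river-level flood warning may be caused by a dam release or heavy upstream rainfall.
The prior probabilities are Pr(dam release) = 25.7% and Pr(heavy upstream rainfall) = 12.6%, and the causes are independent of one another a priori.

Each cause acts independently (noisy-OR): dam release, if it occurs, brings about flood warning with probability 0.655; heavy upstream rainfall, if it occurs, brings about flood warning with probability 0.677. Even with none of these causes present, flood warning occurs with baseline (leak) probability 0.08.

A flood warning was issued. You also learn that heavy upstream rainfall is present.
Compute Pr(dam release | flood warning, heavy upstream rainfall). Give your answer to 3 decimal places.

Under noisy-OR, P(flood warning | causes) = 1 − (1−0.08)·∏(1−qᵢ) over the active causes.
P(flood warning | heavy upstream rainfall) = 0.70284×0.743 + 0.89748×0.257 = 0.522210 + 0.230652 = 0.752862
The dam release-present share is 0.89748×0.257 = 0.230652.
P(dam release | flood warning, heavy upstream rainfall) = 0.230652 / 0.752862 ≈ 0.306

Pr(dam release | flood warning, heavy upstream rainfall) ≈ 0.306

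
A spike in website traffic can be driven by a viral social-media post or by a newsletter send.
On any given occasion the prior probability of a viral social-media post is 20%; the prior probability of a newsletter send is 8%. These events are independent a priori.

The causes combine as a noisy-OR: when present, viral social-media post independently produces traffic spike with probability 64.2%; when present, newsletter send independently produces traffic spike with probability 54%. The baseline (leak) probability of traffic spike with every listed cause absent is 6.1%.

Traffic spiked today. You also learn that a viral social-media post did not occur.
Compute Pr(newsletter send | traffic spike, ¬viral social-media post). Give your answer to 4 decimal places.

Pr(newsletter send | traffic spike, ¬viral social-media post) ≈ 0.4474

Under noisy-OR, P(traffic spike | causes) = 1 − (1−0.061)·∏(1−qᵢ) over the active causes.
P(traffic spike | ¬viral social-media post) = 0.061*0.92 + 0.56806*0.08 = 0.056120 + 0.045445 = 0.101565
Restricting to configurations with newsletter send present: 0.56806*0.08 = 0.045445.
Hence the posterior is 0.045445/0.101565 ≈ 0.4474.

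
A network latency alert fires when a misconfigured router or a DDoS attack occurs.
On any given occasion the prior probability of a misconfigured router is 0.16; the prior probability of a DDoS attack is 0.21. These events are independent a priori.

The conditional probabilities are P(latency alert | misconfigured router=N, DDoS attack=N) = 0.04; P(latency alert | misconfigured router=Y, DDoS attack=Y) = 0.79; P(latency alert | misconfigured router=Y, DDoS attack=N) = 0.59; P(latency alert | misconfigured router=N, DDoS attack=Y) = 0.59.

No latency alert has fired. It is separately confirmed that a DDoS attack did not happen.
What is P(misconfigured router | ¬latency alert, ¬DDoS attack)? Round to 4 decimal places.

Weight on misconfigured router=true, given the evidence: 0.41·0.16 = 0.065600
Denominator P(¬latency alert | ¬DDoS attack): 0.96·0.84 + 0.41·0.16 = 0.872000
Posterior = 0.065600 / 0.872000 ≈ 0.0752

P(misconfigured router | ¬latency alert, ¬DDoS attack) ≈ 0.0752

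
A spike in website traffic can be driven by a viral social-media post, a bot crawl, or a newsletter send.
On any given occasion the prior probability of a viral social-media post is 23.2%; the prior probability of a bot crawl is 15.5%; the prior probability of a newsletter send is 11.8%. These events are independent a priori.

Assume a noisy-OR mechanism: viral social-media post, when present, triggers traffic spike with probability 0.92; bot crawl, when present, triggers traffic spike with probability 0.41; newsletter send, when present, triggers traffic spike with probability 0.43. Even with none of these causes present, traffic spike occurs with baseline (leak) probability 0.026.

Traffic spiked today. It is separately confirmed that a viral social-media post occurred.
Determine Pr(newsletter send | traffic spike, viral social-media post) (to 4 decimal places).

Under noisy-OR, P(traffic spike | causes) = 1 − (1−0.026)·∏(1−qᵢ) over the active causes.
Sum P(traffic spike|·) weighted by the priors over the 4 (bot crawl, newsletter send) configurations:
  P(traffic spike | viral social-media post) = 0.92208×0.845×0.882 + 0.955586×0.845×0.118 + 0.954027×0.155×0.882 + 0.973796×0.155×0.118
        = 0.687217 + 0.095281 + 0.130425 + 0.017811 = 0.930734
The terms with newsletter send present sum to 0.113092, so
  P(newsletter send | traffic spike, viral social-media post) = 0.113092 / 0.930734 ≈ 0.1215

Pr(newsletter send | traffic spike, viral social-media post) ≈ 0.1215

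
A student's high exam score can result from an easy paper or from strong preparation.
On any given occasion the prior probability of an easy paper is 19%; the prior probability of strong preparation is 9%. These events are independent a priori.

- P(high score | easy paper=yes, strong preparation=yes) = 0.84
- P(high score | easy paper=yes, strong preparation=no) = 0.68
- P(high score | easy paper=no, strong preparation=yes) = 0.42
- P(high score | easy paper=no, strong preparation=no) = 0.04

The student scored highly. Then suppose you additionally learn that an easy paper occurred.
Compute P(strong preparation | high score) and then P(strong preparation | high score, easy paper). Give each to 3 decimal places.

P(strong preparation | high score) ≈ 0.234; P(strong preparation | high score, easy paper) ≈ 0.109

Weight on strong preparation=true, given the evidence: 0.030618 + 0.014364 = 0.044982
The normalizing constant is 0.04×0.81×0.91 + 0.42×0.81×0.09 + 0.68×0.19×0.91 + 0.84×0.19×0.09 = 0.192038
Posterior = 0.044982 / 0.192038 ≈ 0.234

Now condition on the additional information:
P(high score | easy paper) = 0.68·0.91 + 0.84·0.09 = 0.618800 + 0.075600 = 0.694400
Restricting to configurations with strong preparation present: 0.84·0.09 = 0.075600.
P(strong preparation | high score, easy paper) = 0.075600 / 0.694400 ≈ 0.109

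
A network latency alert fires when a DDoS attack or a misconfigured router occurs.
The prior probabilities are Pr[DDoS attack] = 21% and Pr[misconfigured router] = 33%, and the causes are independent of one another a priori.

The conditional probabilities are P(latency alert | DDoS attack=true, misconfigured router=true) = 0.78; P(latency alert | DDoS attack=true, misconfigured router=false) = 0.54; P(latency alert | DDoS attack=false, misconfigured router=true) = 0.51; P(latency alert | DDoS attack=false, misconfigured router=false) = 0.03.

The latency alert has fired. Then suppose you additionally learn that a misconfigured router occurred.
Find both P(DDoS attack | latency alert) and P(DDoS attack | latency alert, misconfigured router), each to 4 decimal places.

Enumerate the 4 (DDoS attack, misconfigured router) configurations and weight by the priors:
  P(latency alert) = 0.03*0.79*0.67 + 0.51*0.79*0.33 + 0.54*0.21*0.67 + 0.78*0.21*0.33
        = 0.015879 + 0.132957 + 0.075978 + 0.054054 = 0.278868
Keeping only the DDoS attack-present terms gives 0.130032, so
  P(DDoS attack | latency alert) = 0.130032 / 0.278868 ≈ 0.4663

Now also conditioning on misconfigured router=true:
Numerator (weight on configurations with DDoS attack): 0.78×0.21 = 0.163800
Denominator P(latency alert | misconfigured router): 0.51×0.79 + 0.78×0.21 = 0.566700
Posterior = 0.163800 / 0.566700 ≈ 0.2890
The drop from 0.4663 to 0.2890 is the explaining-away (discounting) effect.

P(DDoS attack | latency alert) ≈ 0.4663; P(DDoS attack | latency alert, misconfigured router) ≈ 0.2890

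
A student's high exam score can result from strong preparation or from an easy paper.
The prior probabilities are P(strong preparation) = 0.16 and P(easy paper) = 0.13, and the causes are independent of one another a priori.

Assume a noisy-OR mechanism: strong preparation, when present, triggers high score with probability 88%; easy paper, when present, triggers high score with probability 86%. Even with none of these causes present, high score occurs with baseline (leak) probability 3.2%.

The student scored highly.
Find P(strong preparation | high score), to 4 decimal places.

Under noisy-OR, P(high score | causes) = 1 − (1−0.032)·∏(1−qᵢ) over the active causes.
P(high score) = 0.032*0.84*0.87 + 0.86448*0.84*0.13 + 0.88384*0.16*0.87 + 0.983738*0.16*0.13 = 0.023386 + 0.094401 + 0.123031 + 0.020462 = 0.261280
Of this, 0.143493 comes from 0.123031 + 0.020462 (the strong preparation=true cases).
Hence the posterior is 0.143493/0.261280 ≈ 0.5492.

P(strong preparation | high score) ≈ 0.5492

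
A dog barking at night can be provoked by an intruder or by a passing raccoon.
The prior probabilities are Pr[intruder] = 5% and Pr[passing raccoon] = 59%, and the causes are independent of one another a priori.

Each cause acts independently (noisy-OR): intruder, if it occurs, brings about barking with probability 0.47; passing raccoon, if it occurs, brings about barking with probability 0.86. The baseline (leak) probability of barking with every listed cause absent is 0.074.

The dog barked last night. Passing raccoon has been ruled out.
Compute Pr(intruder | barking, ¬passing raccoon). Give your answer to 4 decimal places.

Pr(intruder | barking, ¬passing raccoon) ≈ 0.2659

Under noisy-OR, P(barking | causes) = 1 − (1−0.074)·∏(1−qᵢ) over the active causes.
P(barking | ¬passing raccoon) = 0.074×0.95 + 0.50922×0.05 = 0.070300 + 0.025461 = 0.095761
Of this, 0.025461 comes from 0.50922×0.05 (the intruder=true cases).
So P(intruder | barking, ¬passing raccoon) = 0.025461/0.095761 ≈ 0.2659.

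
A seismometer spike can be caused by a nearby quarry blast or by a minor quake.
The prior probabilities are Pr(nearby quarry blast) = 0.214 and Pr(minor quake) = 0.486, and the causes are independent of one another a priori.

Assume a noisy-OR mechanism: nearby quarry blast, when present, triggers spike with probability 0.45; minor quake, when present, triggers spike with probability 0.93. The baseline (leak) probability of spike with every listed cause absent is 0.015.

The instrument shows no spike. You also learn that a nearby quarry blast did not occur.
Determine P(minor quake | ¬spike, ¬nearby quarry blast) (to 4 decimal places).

P(minor quake | ¬spike, ¬nearby quarry blast) ≈ 0.0621

Under noisy-OR, P(spike | causes) = 1 − (1−0.015)·∏(1−qᵢ) over the active causes.
Weight on minor quake=true, given the evidence: 0.06895*0.486 = 0.033510
The normalizing constant is 0.985*0.514 + 0.06895*0.486 = 0.539800
P(minor quake | ¬spike, ¬nearby quarry blast) = 0.033510/0.539800 ≈ 0.0621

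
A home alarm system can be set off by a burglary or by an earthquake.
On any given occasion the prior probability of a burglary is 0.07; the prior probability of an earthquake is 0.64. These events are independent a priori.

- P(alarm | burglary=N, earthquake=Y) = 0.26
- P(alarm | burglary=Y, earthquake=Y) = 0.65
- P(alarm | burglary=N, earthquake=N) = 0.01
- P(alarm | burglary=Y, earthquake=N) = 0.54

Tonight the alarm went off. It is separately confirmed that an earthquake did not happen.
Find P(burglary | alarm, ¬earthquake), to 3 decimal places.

Weight on burglary=true, given the evidence: 0.54×0.07 = 0.037800
The normalizing constant is 0.01×0.93 + 0.54×0.07 = 0.047100
P(burglary | alarm, ¬earthquake) = 0.037800/0.047100 ≈ 0.803

P(burglary | alarm, ¬earthquake) ≈ 0.803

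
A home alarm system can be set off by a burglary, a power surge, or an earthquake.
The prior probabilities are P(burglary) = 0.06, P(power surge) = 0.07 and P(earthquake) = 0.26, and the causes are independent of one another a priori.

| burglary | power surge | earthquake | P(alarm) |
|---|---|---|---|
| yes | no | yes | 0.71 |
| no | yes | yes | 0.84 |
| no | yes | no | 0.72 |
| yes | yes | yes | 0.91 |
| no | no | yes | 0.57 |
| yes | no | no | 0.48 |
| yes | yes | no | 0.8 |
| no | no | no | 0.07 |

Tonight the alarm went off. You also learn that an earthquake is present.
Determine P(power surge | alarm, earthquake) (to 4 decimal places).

P(power surge | alarm, earthquake) ≈ 0.0990

P(alarm | earthquake) = 0.57×0.94×0.93 + 0.84×0.94×0.07 + 0.71×0.06×0.93 + 0.91×0.06×0.07 = 0.498294 + 0.055272 + 0.039618 + 0.003822 = 0.597006
Restricting to configurations with power surge present: 0.055272 + 0.003822 = 0.059094.
P(power surge | alarm, earthquake) = 0.059094 / 0.597006 ≈ 0.0990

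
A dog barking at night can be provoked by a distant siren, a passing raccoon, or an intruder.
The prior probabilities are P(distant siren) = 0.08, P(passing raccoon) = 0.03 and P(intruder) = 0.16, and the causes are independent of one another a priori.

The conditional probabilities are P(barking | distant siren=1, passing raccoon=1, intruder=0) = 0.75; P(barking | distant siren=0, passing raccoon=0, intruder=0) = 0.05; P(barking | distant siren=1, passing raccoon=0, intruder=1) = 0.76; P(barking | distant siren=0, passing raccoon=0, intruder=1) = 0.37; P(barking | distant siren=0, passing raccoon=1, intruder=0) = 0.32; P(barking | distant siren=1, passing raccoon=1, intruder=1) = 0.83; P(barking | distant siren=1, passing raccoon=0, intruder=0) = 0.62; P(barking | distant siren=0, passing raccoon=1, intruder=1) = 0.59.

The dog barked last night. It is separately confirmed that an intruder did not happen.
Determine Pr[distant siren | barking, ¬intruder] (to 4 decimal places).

Numerator (weight on configurations with distant siren): 0.048112 + 0.001800 = 0.049912
Normalizer over all consistent configurations: 0.05·0.92·0.97 + 0.32·0.92·0.03 + 0.62·0.08·0.97 + 0.75·0.08·0.03 = 0.103364
Posterior = 0.049912 / 0.103364 ≈ 0.4829

Pr[distant siren | barking, ¬intruder] ≈ 0.4829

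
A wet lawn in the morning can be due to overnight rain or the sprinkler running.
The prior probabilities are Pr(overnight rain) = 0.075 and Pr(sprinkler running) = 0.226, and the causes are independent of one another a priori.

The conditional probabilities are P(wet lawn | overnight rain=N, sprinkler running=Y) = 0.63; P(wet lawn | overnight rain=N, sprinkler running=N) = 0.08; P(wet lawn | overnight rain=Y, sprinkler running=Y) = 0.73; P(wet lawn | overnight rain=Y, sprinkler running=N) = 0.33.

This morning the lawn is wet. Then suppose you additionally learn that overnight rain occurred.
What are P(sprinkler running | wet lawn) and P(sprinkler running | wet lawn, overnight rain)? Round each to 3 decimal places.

Sum P(wet lawn|·) weighted by the priors over the 4 (overnight rain, sprinkler running) configurations:
  P(wet lawn) = 0.08*0.925*0.774 + 0.63*0.925*0.226 + 0.33*0.075*0.774 + 0.73*0.075*0.226
        = 0.057276 + 0.131701 + 0.019156 + 0.012374 = 0.220507
Configurations with sprinkler running contribute 0.144075, so
  P(sprinkler running | wet lawn) = 0.144075 / 0.220507 ≈ 0.653

Now also conditioning on overnight rain=true:
Enumerate both values of sprinkler running and weight by the priors:
  P(wet lawn | overnight rain) = 0.33·0.774 + 0.73·0.226
        = 0.255420 + 0.164980 = 0.420400
Configurations with sprinkler running contribute 0.164980, so
  P(sprinkler running | wet lawn, overnight rain) = 0.164980 / 0.420400 ≈ 0.392

P(sprinkler running | wet lawn) ≈ 0.653; P(sprinkler running | wet lawn, overnight rain) ≈ 0.392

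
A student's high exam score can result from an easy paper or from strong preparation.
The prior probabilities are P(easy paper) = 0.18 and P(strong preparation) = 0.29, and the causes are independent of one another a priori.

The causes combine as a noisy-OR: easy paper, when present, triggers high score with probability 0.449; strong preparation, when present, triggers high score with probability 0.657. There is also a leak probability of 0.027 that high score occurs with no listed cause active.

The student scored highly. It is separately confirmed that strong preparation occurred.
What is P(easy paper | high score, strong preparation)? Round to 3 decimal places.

P(easy paper | high score, strong preparation) ≈ 0.212

Under noisy-OR, P(high score | causes) = 1 − (1−0.027)·∏(1−qᵢ) over the active causes.
Weight on easy paper=true, given the evidence: 0.81611*0.18 = 0.146900
The normalizing constant is 0.666261*0.82 + 0.81611*0.18 = 0.693234
P(easy paper | high score, strong preparation) = 0.146900/0.693234 ≈ 0.212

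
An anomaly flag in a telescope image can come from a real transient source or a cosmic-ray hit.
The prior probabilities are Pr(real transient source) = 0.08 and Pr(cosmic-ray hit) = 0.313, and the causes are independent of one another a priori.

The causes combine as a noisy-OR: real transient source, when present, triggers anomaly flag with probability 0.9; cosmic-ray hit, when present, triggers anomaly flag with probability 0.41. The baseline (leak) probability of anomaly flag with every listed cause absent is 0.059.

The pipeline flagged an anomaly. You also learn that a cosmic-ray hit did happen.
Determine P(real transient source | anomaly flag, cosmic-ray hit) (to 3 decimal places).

P(real transient source | anomaly flag, cosmic-ray hit) ≈ 0.156

Under noisy-OR, P(anomaly flag | causes) = 1 − (1−0.059)·∏(1−qᵢ) over the active causes.
P(anomaly flag | cosmic-ray hit) = 0.44481·0.92 + 0.944481·0.08 = 0.409225 + 0.075558 = 0.484783
Of this, 0.075558 comes from 0.944481·0.08 (the real transient source=true cases).
P(real transient source | anomaly flag, cosmic-ray hit) = 0.075558 / 0.484783 ≈ 0.156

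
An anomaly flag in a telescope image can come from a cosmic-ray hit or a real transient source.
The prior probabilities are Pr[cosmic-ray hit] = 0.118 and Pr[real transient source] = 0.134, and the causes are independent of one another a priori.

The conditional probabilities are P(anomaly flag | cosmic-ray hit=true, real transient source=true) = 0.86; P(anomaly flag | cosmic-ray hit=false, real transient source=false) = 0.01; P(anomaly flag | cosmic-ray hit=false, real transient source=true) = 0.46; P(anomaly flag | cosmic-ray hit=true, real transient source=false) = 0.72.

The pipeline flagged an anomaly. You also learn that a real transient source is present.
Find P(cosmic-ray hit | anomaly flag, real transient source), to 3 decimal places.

Numerator (weight on configurations with cosmic-ray hit): 0.86*0.118 = 0.101480
Denominator P(anomaly flag | real transient source): 0.46*0.882 + 0.86*0.118 = 0.507200
Posterior = 0.101480 / 0.507200 ≈ 0.200

P(cosmic-ray hit | anomaly flag, real transient source) ≈ 0.200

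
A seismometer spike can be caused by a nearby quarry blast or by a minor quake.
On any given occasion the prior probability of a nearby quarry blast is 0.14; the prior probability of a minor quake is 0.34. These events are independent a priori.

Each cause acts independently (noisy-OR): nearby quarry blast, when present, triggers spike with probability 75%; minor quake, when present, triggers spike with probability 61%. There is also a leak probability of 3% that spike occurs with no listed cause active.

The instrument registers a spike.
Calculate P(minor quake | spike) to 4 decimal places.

P(minor quake | spike) ≈ 0.7210

Under noisy-OR, P(spike | causes) = 1 − (1−0.03)·∏(1−qᵢ) over the active causes.
Enumerate the 4 (nearby quarry blast, minor quake) configurations and weight by the priors:
  P(spike) = 0.03·0.86·0.66 + 0.6217·0.86·0.34 + 0.7575·0.14·0.66 + 0.905425·0.14·0.34
        = 0.017028 + 0.181785 + 0.069993 + 0.043098 = 0.311904
Configurations with minor quake contribute 0.224883, so
  P(minor quake | spike) = 0.224883 / 0.311904 ≈ 0.7210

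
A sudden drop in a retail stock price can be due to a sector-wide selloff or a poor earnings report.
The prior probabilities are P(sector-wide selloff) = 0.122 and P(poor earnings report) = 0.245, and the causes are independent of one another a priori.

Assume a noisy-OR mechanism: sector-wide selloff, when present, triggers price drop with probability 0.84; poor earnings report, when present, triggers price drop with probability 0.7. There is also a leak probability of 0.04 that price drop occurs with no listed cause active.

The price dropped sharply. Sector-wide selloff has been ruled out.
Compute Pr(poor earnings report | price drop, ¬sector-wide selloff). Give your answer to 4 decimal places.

Under noisy-OR, P(price drop | causes) = 1 − (1−0.04)·∏(1−qᵢ) over the active causes.
P(price drop | ¬sector-wide selloff) = 0.04*0.755 + 0.712*0.245 = 0.030200 + 0.174440 = 0.204640
The poor earnings report-present share is 0.712*0.245 = 0.174440.
Hence the posterior is 0.174440/0.204640 ≈ 0.8524.

Pr(poor earnings report | price drop, ¬sector-wide selloff) ≈ 0.8524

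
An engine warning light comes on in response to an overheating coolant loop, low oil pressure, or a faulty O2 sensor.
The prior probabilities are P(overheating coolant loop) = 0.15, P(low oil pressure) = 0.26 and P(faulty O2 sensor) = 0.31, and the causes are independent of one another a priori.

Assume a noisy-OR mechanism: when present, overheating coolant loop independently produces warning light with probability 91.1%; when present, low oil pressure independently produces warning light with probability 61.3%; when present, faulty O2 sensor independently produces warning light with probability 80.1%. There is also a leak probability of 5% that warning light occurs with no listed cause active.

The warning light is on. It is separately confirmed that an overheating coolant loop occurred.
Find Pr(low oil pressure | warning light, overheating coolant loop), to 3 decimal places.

Under noisy-OR, P(warning light | causes) = 1 − (1−0.05)·∏(1−qᵢ) over the active causes.
P(warning light | overheating coolant loop) = 0.91545×0.74×0.69 + 0.983175×0.74×0.31 + 0.967279×0.26×0.69 + 0.993489×0.26×0.31 = 0.467429 + 0.225540 + 0.173530 + 0.080075 = 0.946574
The low oil pressure-present share is 0.173530 + 0.080075 = 0.253605.
P(low oil pressure | warning light, overheating coolant loop) = 0.253605 / 0.946574 ≈ 0.268

Pr(low oil pressure | warning light, overheating coolant loop) ≈ 0.268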